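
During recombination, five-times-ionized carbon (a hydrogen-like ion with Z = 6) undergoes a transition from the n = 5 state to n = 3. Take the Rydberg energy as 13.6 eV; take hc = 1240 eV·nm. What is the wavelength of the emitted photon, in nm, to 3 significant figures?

For Z = 6 the level energies scale as Z², so the effective Rydberg energy is 13.6 × 36 = 489.6 eV.
ΔE = 489.6 × (1/3² − 1/5²) = 489.6 × 0.07111 = 34.82 eV.
λ = hc/ΔE = 1240 / 34.82 = 35.6 nm.

35.6 nm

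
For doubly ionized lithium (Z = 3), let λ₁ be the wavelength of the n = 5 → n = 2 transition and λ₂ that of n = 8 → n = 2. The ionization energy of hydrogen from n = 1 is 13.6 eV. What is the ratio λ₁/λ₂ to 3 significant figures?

λ ∝ 1/ΔE ∝ 1/(1/n_f² − 1/n_i²), and the Z² and hc factors cancel in the ratio.
λ₁/λ₂ = (1/2² − 1/8²)/(1/2² − 1/5²) = 0.2344/0.2100 = 1.12.

1.12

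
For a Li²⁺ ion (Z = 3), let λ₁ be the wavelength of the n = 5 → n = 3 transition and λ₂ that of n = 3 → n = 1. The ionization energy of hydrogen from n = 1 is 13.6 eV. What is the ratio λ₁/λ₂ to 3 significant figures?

λ ∝ 1/ΔE ∝ 1/(1/n_f² − 1/n_i²), and the Z² and hc factors cancel in the ratio.
λ₁/λ₂ = (1/1² − 1/3²)/(1/3² − 1/5²) = 0.8889/0.07111 = 12.5.

12.5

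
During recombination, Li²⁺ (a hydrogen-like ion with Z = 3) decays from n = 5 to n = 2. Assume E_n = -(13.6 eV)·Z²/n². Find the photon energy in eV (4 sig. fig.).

25.70 eV

The Bohr energies scale as Z², so for Z = 3: E_n = −122.4/n² eV.
E_5 = −122.4/25 = −4.896 eV and E_2 = −122.4/4 = −30.60 eV.
The photon energy is |E_5 − E_2| = 25.70 eV.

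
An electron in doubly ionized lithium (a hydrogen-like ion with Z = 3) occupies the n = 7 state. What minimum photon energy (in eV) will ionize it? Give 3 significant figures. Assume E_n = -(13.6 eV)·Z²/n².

E_n = −13.6 Z²/n² = −122.4/n² eV for Z = 3.
E_7 = −122.4/49 = −2.50 eV, so ionization (to E = 0) requires 2.50 eV.

2.50 eV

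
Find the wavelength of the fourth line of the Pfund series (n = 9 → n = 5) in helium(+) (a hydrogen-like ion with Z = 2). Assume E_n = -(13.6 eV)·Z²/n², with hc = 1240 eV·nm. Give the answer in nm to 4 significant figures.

The Pfund series terminates on n_f = 5; the fourth line has n_i = 5+4 = 9.
ΔE = 54.40 × (1/5² − 1/9²) = 1.504 eV.
λ = 1240 / 1.504 = 824.3 nm.

824.3 nm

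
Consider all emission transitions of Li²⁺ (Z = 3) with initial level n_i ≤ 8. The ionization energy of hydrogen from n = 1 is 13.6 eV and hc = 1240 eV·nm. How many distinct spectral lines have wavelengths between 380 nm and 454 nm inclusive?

2

Enumerate all n_i → n_f pairs with 1 ≤ n_f < n_i ≤ 8 and compute λ = 1240 / [13.6·9·(1/n_f² − 1/n_i²)].
Lines falling in [380, 454] nm: 8→5 (415.6 nm), 5→4 (450.3 nm).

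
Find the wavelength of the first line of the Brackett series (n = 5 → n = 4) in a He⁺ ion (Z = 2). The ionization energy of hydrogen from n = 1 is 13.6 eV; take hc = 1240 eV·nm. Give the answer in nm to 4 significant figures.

The Brackett series terminates on n_f = 4; the first line has n_i = 4+1 = 5.
ΔE = 54.40 × (1/4² − 1/5²) = 1.224 eV.
λ = 1240 / 1.224 = 1013 nm.

1013 nm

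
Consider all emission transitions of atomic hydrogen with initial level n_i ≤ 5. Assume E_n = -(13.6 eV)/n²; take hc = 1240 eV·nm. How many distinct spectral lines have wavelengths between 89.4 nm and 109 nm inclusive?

Enumerate all n_i → n_f pairs with 1 ≤ n_f < n_i ≤ 5 and compute λ = 1240 / [13.6·1·(1/n_f² − 1/n_i²)].
Lines falling in [89.4, 109] nm: 5→1 (94.98 nm), 4→1 (97.25 nm), 3→1 (102.6 nm).

3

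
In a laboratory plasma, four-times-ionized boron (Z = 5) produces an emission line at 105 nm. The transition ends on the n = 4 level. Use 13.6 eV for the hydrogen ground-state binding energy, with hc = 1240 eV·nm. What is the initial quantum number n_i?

n_i = 6

The photon energy is ΔE = hc/λ = 1240 / 105 = 11.81 eV.
With Z = 5, ΔE = 340.0 × (1/n_f² − 1/n_i²), so 1/n_f² − 1/n_i² = 0.03473.
With n_f = 4: 1/n_i² = 1/16 − 0.03473 = 0.02777, so n_i ≈ 6.00.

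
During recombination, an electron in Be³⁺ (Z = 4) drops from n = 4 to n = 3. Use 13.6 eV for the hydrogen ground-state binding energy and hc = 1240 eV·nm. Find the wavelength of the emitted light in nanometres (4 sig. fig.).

For Z = 4 the level energies scale as Z², so the effective Rydberg energy is 13.6 × 16 = 217.6 eV.
ΔE = 217.6 × (1/3² − 1/4²) = 217.6 × 0.04861 = 10.58 eV.
λ = hc/ΔE = 1240 / 10.58 = 117.2 nm.

117.2 nm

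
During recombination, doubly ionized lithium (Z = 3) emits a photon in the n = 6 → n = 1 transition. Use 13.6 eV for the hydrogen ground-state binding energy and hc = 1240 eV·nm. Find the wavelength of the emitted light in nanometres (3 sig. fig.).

For Z = 3 the level energies scale as Z², so the effective Rydberg energy is 13.6 × 9 = 122.4 eV.
ΔE = 122.4 × (1/1² − 1/6²) = 122.4 × 0.9722 = 119.0 eV.
λ = hc/ΔE = 1240 / 119.0 = 10.4 nm.

10.4 nm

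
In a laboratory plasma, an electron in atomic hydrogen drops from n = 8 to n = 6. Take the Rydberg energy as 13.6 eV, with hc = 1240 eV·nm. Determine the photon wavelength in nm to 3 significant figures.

ΔE = 13.60 × (1/6² − 1/8²) = 13.60 × 0.01215 = 0.1653 eV.
λ = hc/ΔE = 1240 / 0.1653 = 7500 nm.

7500 nm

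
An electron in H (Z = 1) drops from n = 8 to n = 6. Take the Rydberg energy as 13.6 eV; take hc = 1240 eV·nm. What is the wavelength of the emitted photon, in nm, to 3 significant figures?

7500 nm

ΔE = 13.60 × (1/6² − 1/8²) = 13.60 × 0.01215 = 0.1653 eV.
λ = hc/ΔE = 1240 / 0.1653 = 7500 nm.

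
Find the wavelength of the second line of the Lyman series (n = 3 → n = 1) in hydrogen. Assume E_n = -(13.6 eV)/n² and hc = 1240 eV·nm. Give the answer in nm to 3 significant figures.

103 nm

The Lyman series terminates on n_f = 1; the second line has n_i = 1+2 = 3.
ΔE = 13.60 × (1/1² − 1/3²) = 12.09 eV.
λ = 1240 / 12.09 = 103 nm.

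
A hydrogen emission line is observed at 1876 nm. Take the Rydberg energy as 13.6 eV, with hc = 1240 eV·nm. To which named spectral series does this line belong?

Paschen

ΔE = 1240/1876 = 0.6610 eV.
This matches 13.6 × (1/3² − 1/4²), so n_f = 3: the Paschen series.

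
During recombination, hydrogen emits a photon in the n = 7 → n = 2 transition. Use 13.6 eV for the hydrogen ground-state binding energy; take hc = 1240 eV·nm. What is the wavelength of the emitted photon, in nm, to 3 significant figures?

397 nm

ΔE = 13.60 × (1/2² − 1/7²) = 13.60 × 0.2296 = 3.122 eV.
λ = hc/ΔE = 1240 / 3.122 = 397 nm.
This line belongs to the Balmer series.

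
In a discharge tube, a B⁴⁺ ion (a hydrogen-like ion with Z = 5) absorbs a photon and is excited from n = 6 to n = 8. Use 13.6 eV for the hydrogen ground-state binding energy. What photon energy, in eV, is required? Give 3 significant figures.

The Bohr energies scale as Z², so for Z = 5: E_n = −340.0/n² eV.
E_8 = −340.0/64 = −5.313 eV and E_6 = −340.0/36 = −9.444 eV.
The photon energy is |E_8 − E_6| = 4.13 eV.

4.13 eV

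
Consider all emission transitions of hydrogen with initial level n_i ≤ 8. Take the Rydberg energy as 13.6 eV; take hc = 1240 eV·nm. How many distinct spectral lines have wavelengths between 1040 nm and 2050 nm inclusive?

Enumerate all n_i → n_f pairs with 1 ≤ n_f < n_i ≤ 8 and compute λ = 1240 / [13.6·1·(1/n_f² − 1/n_i²)].
Lines falling in [1040, 2050] nm: 6→3 (1094 nm), 5→3 (1282 nm), 4→3 (1876 nm), 8→4 (1945 nm).

4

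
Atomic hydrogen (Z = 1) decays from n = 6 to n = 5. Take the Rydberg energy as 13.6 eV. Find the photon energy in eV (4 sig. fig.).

E_6 = −13.60/36 = −0.3778 eV and E_5 = −13.60/25 = −0.5440 eV.
The photon energy is |E_6 − E_5| = 0.1662 eV.

0.1662 eV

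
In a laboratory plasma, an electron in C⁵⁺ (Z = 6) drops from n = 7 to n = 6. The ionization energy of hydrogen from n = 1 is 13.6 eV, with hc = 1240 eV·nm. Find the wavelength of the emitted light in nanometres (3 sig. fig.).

344 nm

For Z = 6 the level energies scale as Z², so the effective Rydberg energy is 13.6 × 36 = 489.6 eV.
ΔE = 489.6 × (1/6² − 1/7²) = 489.6 × 0.007370 = 3.608 eV.
λ = hc/ΔE = 1240 / 3.608 = 344 nm.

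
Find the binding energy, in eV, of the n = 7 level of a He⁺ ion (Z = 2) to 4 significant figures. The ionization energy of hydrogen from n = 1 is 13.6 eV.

E_n = −13.6 Z²/n² = −54.40/n² eV for Z = 2.
E_7 = −54.40/49 = −1.110 eV, so ionization (to E = 0) requires 1.110 eV.

1.110 eV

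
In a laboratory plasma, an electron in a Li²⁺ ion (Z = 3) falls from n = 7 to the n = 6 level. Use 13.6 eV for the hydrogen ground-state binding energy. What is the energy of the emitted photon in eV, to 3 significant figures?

0.902 eV

The Bohr energies scale as Z², so for Z = 3: E_n = −122.4/n² eV.
E_7 = −122.4/49 = −2.498 eV and E_6 = −122.4/36 = −3.400 eV.
The photon energy is |E_7 − E_6| = 0.902 eV.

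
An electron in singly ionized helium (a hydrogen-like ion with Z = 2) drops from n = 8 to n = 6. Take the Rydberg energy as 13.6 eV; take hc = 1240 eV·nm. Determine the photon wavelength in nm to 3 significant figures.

1880 nm

For Z = 2 the level energies scale as Z², so the effective Rydberg energy is 13.6 × 4 = 54.40 eV.
ΔE = 54.40 × (1/6² − 1/8²) = 54.40 × 0.01215 = 0.6611 eV.
λ = hc/ΔE = 1240 / 0.6611 = 1880 nm.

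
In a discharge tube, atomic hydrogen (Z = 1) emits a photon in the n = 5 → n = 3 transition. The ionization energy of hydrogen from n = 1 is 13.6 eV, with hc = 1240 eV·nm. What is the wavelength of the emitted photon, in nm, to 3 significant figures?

1280 nm

ΔE = 13.60 × (1/3² − 1/5²) = 13.60 × 0.07111 = 0.9671 eV.
λ = hc/ΔE = 1240 / 0.9671 = 1280 nm.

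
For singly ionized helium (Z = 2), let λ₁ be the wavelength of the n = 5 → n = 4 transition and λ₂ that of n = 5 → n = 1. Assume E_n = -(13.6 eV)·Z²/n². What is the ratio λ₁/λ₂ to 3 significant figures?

42.7

λ ∝ 1/ΔE ∝ 1/(1/n_f² − 1/n_i²), and the Z² and hc factors cancel in the ratio.
λ₁/λ₂ = (1/1² − 1/5²)/(1/4² − 1/5²) = 0.9600/0.02250 = 42.7.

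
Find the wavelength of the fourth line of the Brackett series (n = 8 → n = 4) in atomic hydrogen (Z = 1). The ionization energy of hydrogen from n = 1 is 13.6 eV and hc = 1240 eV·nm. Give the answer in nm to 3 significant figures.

The Brackett series terminates on n_f = 4; the fourth line has n_i = 4+4 = 8.
ΔE = 13.60 × (1/4² − 1/8²) = 0.6375 eV.
λ = 1240 / 0.6375 = 1950 nm.

1950 nm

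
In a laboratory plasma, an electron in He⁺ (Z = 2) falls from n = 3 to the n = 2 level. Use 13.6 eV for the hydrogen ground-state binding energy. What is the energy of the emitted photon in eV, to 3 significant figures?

The Bohr energies scale as Z², so for Z = 2: E_n = −54.40/n² eV.
E_3 = −54.40/9 = −6.044 eV and E_2 = −54.40/4 = −13.60 eV.
The photon energy is |E_3 − E_2| = 7.56 eV.

7.56 eV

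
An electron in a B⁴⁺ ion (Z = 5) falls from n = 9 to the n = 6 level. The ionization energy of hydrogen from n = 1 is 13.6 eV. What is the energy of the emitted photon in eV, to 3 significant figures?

5.25 eV

The Bohr energies scale as Z², so for Z = 5: E_n = −340.0/n² eV.
E_9 = −340.0/81 = −4.198 eV and E_6 = −340.0/36 = −9.444 eV.
The photon energy is |E_9 − E_6| = 5.25 eV.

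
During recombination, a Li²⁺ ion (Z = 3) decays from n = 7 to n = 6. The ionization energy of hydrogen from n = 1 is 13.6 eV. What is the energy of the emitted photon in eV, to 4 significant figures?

0.9020 eV

The Bohr energies scale as Z², so for Z = 3: E_n = −122.4/n² eV.
E_7 = −122.4/49 = −2.498 eV and E_6 = −122.4/36 = −3.400 eV.
The photon energy is |E_7 − E_6| = 0.9020 eV.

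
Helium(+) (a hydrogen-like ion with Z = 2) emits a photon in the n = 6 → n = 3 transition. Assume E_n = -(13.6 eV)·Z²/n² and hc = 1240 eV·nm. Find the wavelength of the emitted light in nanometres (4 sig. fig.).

For Z = 2 the level energies scale as Z², so the effective Rydberg energy is 13.6 × 4 = 54.40 eV.
ΔE = 54.40 × (1/3² − 1/6²) = 54.40 × 0.08333 = 4.533 eV.
λ = hc/ΔE = 1240 / 4.533 = 273.5 nm.

273.5 nm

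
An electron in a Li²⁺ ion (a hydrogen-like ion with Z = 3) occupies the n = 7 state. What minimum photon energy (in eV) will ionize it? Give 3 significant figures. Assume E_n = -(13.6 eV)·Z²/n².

2.50 eV

E_n = −13.6 Z²/n² = −122.4/n² eV for Z = 3.
E_7 = −122.4/49 = −2.50 eV, so ionization (to E = 0) requires 2.50 eV.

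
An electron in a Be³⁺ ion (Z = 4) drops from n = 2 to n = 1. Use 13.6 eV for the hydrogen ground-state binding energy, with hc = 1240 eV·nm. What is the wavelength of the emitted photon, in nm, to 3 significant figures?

7.60 nm

For Z = 4 the level energies scale as Z², so the effective Rydberg energy is 13.6 × 16 = 217.6 eV.
ΔE = 217.6 × (1/1² − 1/2²) = 217.6 × 0.7500 = 163.2 eV.
λ = hc/ΔE = 1240 / 163.2 = 7.60 nm.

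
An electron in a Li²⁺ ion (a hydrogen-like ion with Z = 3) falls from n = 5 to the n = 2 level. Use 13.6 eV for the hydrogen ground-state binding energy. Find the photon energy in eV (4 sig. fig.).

The Bohr energies scale as Z², so for Z = 3: E_n = −122.4/n² eV.
E_5 = −122.4/25 = −4.896 eV and E_2 = −122.4/4 = −30.60 eV.
The photon energy is |E_5 − E_2| = 25.70 eV.

25.70 eV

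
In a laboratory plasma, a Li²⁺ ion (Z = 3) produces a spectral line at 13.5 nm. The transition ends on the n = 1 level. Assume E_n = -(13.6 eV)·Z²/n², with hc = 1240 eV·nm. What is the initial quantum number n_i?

n_i = 2

The photon energy is ΔE = hc/λ = 1240 / 13.5 = 91.85 eV.
With Z = 3, ΔE = 122.4 × (1/n_f² − 1/n_i²), so 1/n_f² − 1/n_i² = 0.7504.
With n_f = 1: 1/n_i² = 1/1 − 0.7504 = 0.2496, so n_i ≈ 2.00.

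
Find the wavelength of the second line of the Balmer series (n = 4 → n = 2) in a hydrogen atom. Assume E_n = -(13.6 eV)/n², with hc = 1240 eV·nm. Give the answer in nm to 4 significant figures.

486.3 nm

The Balmer series terminates on n_f = 2; the second line has n_i = 2+2 = 4.
ΔE = 13.60 × (1/2² − 1/4²) = 2.550 eV.
λ = 1240 / 2.550 = 486.3 nm.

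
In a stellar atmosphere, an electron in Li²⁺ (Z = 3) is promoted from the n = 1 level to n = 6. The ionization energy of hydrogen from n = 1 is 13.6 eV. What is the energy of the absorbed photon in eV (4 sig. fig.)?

The Bohr energies scale as Z², so for Z = 3: E_n = −122.4/n² eV.
E_6 = −122.4/36 = −3.400 eV and E_1 = −122.4/1 = −122.4 eV.
The photon energy is |E_6 − E_1| = 119.0 eV.

119.0 eV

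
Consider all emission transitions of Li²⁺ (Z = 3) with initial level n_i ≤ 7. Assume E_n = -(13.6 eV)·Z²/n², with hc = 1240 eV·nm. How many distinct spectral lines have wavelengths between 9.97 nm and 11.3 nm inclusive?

Enumerate all n_i → n_f pairs with 1 ≤ n_f < n_i ≤ 7 and compute λ = 1240 / [13.6·9·(1/n_f² − 1/n_i²)].
Lines falling in [9.97, 11.3] nm: 7→1 (10.34 nm), 6→1 (10.42 nm), 5→1 (10.55 nm), 4→1 (10.81 nm).

4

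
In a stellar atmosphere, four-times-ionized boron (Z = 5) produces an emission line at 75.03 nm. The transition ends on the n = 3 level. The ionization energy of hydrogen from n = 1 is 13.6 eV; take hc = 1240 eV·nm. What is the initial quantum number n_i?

n_i = 4

The photon energy is ΔE = hc/λ = 1240 / 75.03 = 16.53 eV.
With Z = 5, ΔE = 340.0 × (1/n_f² − 1/n_i²), so 1/n_f² − 1/n_i² = 0.04861.
With n_f = 3: 1/n_i² = 1/9 − 0.04861 = 0.06250, so n_i ≈ 4.00.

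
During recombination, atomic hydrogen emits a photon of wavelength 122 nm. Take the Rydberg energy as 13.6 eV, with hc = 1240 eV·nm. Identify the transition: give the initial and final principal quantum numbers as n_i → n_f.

The photon energy is ΔE = hc/λ = 1240 / 122 = 10.16 eV.
With Z = 1, ΔE = 13.60 × (1/n_f² − 1/n_i²), so 1/n_f² − 1/n_i² = 0.7473.
Trying n_f = 1 gives 1/n_i² = 0.2527, i.e. n_i ≈ 2; this pair matches.

n_i = 2, n_f = 1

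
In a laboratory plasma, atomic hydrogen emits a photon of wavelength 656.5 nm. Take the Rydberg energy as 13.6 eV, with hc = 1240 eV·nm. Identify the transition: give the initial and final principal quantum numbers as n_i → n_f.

n_i = 3, n_f = 2

The photon energy is ΔE = hc/λ = 1240 / 656.5 = 1.889 eV.
With Z = 1, ΔE = 13.60 × (1/n_f² − 1/n_i²), so 1/n_f² − 1/n_i² = 0.1389.
Trying n_f = 2 gives 1/n_i² = 0.1111, i.e. n_i ≈ 3; this pair matches.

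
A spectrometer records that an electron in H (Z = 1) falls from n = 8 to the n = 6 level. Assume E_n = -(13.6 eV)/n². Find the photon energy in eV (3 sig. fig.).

E_8 = −13.60/64 = −0.2125 eV and E_6 = −13.60/36 = −0.3778 eV.
The photon energy is |E_8 − E_6| = 0.165 eV.

0.165 eV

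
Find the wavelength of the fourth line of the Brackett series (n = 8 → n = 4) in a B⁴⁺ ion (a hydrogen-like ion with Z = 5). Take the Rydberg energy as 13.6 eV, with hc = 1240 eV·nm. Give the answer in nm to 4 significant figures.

The Brackett series terminates on n_f = 4; the fourth line has n_i = 4+4 = 8.
ΔE = 340.0 × (1/4² − 1/8²) = 15.94 eV.
λ = 1240 / 15.94 = 77.80 nm.

77.80 nm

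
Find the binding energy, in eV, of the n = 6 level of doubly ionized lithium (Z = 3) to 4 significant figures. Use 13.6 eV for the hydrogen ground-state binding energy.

3.400 eV

E_n = −13.6 Z²/n² = −122.4/n² eV for Z = 3.
E_6 = −122.4/36 = −3.400 eV, so ionization (to E = 0) requires 3.400 eV.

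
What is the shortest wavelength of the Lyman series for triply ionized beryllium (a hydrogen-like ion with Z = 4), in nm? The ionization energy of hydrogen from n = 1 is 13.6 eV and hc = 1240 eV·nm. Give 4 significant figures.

The Lyman series has lower level n_f = 1; the series limit corresponds to n_i → ∞.
ΔE_max = 13.6 × 16 / 1² = 217.6 eV.
λ_min = 1240 / 217.6 = 5.699 nm.

5.699 nm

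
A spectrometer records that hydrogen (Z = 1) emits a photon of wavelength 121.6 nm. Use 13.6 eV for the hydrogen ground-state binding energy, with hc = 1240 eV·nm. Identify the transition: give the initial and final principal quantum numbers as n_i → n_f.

The photon energy is ΔE = hc/λ = 1240 / 121.6 = 10.20 eV.
With Z = 1, ΔE = 13.60 × (1/n_f² − 1/n_i²), so 1/n_f² − 1/n_i² = 0.7498.
Trying n_f = 1 gives 1/n_i² = 0.2502, i.e. n_i ≈ 2; this pair matches.

n_i = 2, n_f = 1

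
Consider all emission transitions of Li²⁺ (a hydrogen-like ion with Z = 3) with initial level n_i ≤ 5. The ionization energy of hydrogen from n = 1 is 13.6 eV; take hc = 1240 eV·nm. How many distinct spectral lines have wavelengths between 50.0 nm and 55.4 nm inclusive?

Enumerate all n_i → n_f pairs with 1 ≤ n_f < n_i ≤ 5 and compute λ = 1240 / [13.6·9·(1/n_f² − 1/n_i²)].
Lines falling in [50.0, 55.4] nm: 4→2 (54.03 nm).

1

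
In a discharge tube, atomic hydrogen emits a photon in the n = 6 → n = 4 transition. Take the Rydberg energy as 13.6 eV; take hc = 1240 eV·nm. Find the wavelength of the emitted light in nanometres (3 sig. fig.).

ΔE = 13.60 × (1/4² − 1/6²) = 13.60 × 0.03472 = 0.4722 eV.
λ = hc/ΔE = 1240 / 0.4722 = 2630 nm.

2630 nm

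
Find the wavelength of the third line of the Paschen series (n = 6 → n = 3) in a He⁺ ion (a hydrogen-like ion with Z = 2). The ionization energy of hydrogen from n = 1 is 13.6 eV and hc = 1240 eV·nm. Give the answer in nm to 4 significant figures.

The Paschen series terminates on n_f = 3; the third line has n_i = 3+3 = 6.
ΔE = 54.40 × (1/3² − 1/6²) = 4.533 eV.
λ = 1240 / 4.533 = 273.5 nm.

273.5 nm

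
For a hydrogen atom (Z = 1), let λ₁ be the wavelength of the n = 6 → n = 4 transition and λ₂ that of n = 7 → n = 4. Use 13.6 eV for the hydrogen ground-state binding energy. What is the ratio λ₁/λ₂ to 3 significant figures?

1.21

λ ∝ 1/ΔE ∝ 1/(1/n_f² − 1/n_i²), and the Z² and hc factors cancel in the ratio.
λ₁/λ₂ = (1/4² − 1/7²)/(1/4² − 1/6²) = 0.04209/0.03472 = 1.21.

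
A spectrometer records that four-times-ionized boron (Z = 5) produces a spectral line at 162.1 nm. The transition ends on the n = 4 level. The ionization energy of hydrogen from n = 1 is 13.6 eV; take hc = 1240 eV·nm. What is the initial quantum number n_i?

n_i = 5

The photon energy is ΔE = hc/λ = 1240 / 162.1 = 7.650 eV.
With Z = 5, ΔE = 340.0 × (1/n_f² − 1/n_i²), so 1/n_f² − 1/n_i² = 0.02250.
With n_f = 4: 1/n_i² = 1/16 − 0.02250 = 0.04000, so n_i ≈ 5.00.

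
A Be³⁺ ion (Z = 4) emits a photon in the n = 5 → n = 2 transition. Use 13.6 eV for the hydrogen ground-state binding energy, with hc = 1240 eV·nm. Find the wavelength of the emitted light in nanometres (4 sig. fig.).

27.14 nm

For Z = 4 the level energies scale as Z², so the effective Rydberg energy is 13.6 × 16 = 217.6 eV.
ΔE = 217.6 × (1/2² − 1/5²) = 217.6 × 0.2100 = 45.70 eV.
λ = hc/ΔE = 1240 / 45.70 = 27.14 nm.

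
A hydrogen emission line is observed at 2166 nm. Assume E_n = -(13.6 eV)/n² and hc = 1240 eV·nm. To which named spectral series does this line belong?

ΔE = 1240/2166 = 0.5725 eV.
This matches 13.6 × (1/4² − 1/7²), so n_f = 4: the Brackett series.

Brackett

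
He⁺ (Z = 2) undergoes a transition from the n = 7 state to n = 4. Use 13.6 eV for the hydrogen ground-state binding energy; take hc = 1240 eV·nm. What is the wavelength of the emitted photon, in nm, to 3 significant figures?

542 nm

For Z = 2 the level energies scale as Z², so the effective Rydberg energy is 13.6 × 4 = 54.40 eV.
ΔE = 54.40 × (1/4² − 1/7²) = 54.40 × 0.04209 = 2.290 eV.
λ = hc/ΔE = 1240 / 2.290 = 542 nm.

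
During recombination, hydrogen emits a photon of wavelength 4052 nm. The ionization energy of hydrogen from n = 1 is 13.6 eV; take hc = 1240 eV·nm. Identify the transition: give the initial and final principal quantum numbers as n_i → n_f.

n_i = 5, n_f = 4

The photon energy is ΔE = hc/λ = 1240 / 4052 = 0.3060 eV.
With Z = 1, ΔE = 13.60 × (1/n_f² − 1/n_i²), so 1/n_f² − 1/n_i² = 0.02250.
Trying n_f = 4 gives 1/n_i² = 0.04000, i.e. n_i ≈ 5; this pair matches.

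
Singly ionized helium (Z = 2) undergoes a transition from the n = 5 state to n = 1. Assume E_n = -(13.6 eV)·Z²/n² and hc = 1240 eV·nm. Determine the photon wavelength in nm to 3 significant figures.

23.7 nm

For Z = 2 the level energies scale as Z², so the effective Rydberg energy is 13.6 × 4 = 54.40 eV.
ΔE = 54.40 × (1/1² − 1/5²) = 54.40 × 0.9600 = 52.22 eV.
λ = hc/ΔE = 1240 / 52.22 = 23.7 nm.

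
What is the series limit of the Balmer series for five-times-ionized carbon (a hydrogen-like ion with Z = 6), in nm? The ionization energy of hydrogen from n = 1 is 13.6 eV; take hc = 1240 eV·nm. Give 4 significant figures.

10.13 nm

The Balmer series has lower level n_f = 2; the series limit corresponds to n_i → ∞.
ΔE_max = 13.6 × 36 / 2² = 122.4 eV.
λ_min = 1240 / 122.4 = 10.13 nm.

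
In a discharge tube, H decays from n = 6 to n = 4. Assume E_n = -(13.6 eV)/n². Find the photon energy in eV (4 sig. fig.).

0.4722 eV

E_6 = −13.60/36 = −0.3778 eV and E_4 = −13.60/16 = −0.8500 eV.
The photon energy is |E_6 − E_4| = 0.4722 eV.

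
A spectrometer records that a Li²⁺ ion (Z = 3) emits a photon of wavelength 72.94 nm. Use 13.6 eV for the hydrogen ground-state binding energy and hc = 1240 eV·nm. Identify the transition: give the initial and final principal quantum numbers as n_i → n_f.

n_i = 3, n_f = 2

The photon energy is ΔE = hc/λ = 1240 / 72.94 = 17.00 eV.
With Z = 3, ΔE = 122.4 × (1/n_f² − 1/n_i²), so 1/n_f² − 1/n_i² = 0.1389.
Trying n_f = 2 gives 1/n_i² = 0.1111, i.e. n_i ≈ 3; this pair matches.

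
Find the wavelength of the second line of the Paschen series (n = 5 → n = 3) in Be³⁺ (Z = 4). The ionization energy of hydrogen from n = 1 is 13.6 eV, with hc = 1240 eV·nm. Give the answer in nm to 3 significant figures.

The Paschen series terminates on n_f = 3; the second line has n_i = 3+2 = 5.
ΔE = 217.6 × (1/3² − 1/5²) = 15.47 eV.
λ = 1240 / 15.47 = 80.1 nm.

80.1 nm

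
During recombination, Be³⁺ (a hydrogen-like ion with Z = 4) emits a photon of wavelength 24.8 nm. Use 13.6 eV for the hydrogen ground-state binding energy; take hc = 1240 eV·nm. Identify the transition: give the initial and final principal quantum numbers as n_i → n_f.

The photon energy is ΔE = hc/λ = 1240 / 24.8 = 50.00 eV.
With Z = 4, ΔE = 217.6 × (1/n_f² − 1/n_i²), so 1/n_f² − 1/n_i² = 0.2298.
Trying n_f = 2 gives 1/n_i² = 0.02022, i.e. n_i ≈ 7; this pair matches.

n_i = 7, n_f = 2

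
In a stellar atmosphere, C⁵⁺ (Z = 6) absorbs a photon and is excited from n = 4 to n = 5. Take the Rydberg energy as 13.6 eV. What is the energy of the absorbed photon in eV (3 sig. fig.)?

11.0 eV

The Bohr energies scale as Z², so for Z = 6: E_n = −489.6/n² eV.
E_5 = −489.6/25 = −19.58 eV and E_4 = −489.6/16 = −30.60 eV.
The photon energy is |E_5 − E_4| = 11.0 eV.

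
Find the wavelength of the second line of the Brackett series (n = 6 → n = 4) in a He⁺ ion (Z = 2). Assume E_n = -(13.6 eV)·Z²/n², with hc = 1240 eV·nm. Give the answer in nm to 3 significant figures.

The Brackett series terminates on n_f = 4; the second line has n_i = 4+2 = 6.
ΔE = 54.40 × (1/4² − 1/6²) = 1.889 eV.
λ = 1240 / 1.889 = 656 nm.

656 nm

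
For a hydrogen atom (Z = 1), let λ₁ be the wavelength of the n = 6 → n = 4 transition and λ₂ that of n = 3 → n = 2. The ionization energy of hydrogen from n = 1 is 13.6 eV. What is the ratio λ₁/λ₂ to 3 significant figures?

λ ∝ 1/ΔE ∝ 1/(1/n_f² − 1/n_i²), and the Z² and hc factors cancel in the ratio.
λ₁/λ₂ = (1/2² − 1/3²)/(1/4² − 1/6²) = 0.1389/0.03472 = 4.00.

4.00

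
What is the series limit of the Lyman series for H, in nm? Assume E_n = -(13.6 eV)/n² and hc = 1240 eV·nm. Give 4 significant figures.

91.18 nm

The Lyman series has lower level n_f = 1; the series limit corresponds to n_i → ∞.
ΔE_max = 13.6 × 1 / 1² = 13.60 eV.
λ_min = 1240 / 13.60 = 91.18 nm.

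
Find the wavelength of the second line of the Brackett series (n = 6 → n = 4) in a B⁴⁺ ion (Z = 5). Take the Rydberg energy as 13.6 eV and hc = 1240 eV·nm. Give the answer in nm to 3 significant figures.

The Brackett series terminates on n_f = 4; the second line has n_i = 4+2 = 6.
ΔE = 340.0 × (1/4² − 1/6²) = 11.81 eV.
λ = 1240 / 11.81 = 105 nm.

105 nm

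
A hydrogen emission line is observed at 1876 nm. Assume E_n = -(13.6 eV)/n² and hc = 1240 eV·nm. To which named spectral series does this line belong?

Paschen

ΔE = 1240/1876 = 0.6610 eV.
This matches 13.6 × (1/3² − 1/4²), so n_f = 3: the Paschen series.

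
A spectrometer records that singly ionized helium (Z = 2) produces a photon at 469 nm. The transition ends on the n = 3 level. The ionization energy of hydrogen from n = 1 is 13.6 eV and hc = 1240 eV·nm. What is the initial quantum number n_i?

The photon energy is ΔE = hc/λ = 1240 / 469 = 2.644 eV.
With Z = 2, ΔE = 54.40 × (1/n_f² − 1/n_i²), so 1/n_f² − 1/n_i² = 0.04860.
With n_f = 3: 1/n_i² = 1/9 − 0.04860 = 0.06251, so n_i ≈ 4.00.

n_i = 4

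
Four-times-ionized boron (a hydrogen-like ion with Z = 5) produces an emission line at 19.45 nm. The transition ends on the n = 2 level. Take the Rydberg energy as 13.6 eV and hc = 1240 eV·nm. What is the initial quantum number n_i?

The photon energy is ΔE = hc/λ = 1240 / 19.45 = 63.75 eV.
With Z = 5, ΔE = 340.0 × (1/n_f² − 1/n_i²), so 1/n_f² − 1/n_i² = 0.1875.
With n_f = 2: 1/n_i² = 1/4 − 0.1875 = 0.06249, so n_i ≈ 4.00.

n_i = 4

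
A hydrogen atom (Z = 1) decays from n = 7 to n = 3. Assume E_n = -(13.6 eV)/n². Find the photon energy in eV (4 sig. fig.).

E_7 = −13.60/49 = −0.2776 eV and E_3 = −13.60/9 = −1.511 eV.
The photon energy is |E_7 − E_3| = 1.234 eV.

1.234 eV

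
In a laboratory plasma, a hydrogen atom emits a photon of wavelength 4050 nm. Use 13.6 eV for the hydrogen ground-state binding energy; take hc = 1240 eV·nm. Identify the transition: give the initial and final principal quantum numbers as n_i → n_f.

The photon energy is ΔE = hc/λ = 1240 / 4050 = 0.3062 eV.
With Z = 1, ΔE = 13.60 × (1/n_f² − 1/n_i²), so 1/n_f² − 1/n_i² = 0.02251.
Trying n_f = 4 gives 1/n_i² = 0.03999, i.e. n_i ≈ 5; this pair matches.

n_i = 5, n_f = 4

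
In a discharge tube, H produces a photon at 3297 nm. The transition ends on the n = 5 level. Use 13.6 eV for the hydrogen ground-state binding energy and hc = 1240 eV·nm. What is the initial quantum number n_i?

The photon energy is ΔE = hc/λ = 1240 / 3297 = 0.3761 eV.
With Z = 1, ΔE = 13.60 × (1/n_f² − 1/n_i²), so 1/n_f² − 1/n_i² = 0.02765.
With n_f = 5: 1/n_i² = 1/25 − 0.02765 = 0.01235, so n_i ≈ 9.00.

n_i = 9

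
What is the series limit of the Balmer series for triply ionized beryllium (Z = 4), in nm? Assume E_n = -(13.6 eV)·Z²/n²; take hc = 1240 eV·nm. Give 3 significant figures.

The Balmer series has lower level n_f = 2; the series limit corresponds to n_i → ∞.
ΔE_max = 13.6 × 16 / 2² = 54.40 eV.
λ_min = 1240 / 54.40 = 22.8 nm.

22.8 nm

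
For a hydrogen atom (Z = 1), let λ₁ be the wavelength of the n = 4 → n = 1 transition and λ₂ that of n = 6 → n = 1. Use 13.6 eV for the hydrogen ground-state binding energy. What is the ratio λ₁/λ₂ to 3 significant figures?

1.04

λ ∝ 1/ΔE ∝ 1/(1/n_f² − 1/n_i²), and the Z² and hc factors cancel in the ratio.
λ₁/λ₂ = (1/1² − 1/6²)/(1/1² − 1/4²) = 0.9722/0.9375 = 1.04.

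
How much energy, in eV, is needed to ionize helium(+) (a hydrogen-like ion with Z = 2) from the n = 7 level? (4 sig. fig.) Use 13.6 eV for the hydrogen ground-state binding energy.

E_n = −13.6 Z²/n² = −54.40/n² eV for Z = 2.
E_7 = −54.40/49 = −1.110 eV, so ionization (to E = 0) requires 1.110 eV.

1.110 eV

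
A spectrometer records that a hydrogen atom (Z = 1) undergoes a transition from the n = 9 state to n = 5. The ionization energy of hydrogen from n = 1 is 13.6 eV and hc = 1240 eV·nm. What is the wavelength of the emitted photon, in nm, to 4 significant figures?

3297 nm

ΔE = 13.60 × (1/5² − 1/9²) = 13.60 × 0.02765 = 0.3761 eV.
λ = hc/ΔE = 1240 / 0.3761 = 3297 nm.
This line belongs to the Pfund series.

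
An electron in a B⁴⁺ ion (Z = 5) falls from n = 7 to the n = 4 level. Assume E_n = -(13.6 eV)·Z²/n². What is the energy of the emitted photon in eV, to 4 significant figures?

The Bohr energies scale as Z², so for Z = 5: E_n = −340.0/n² eV.
E_7 = −340.0/49 = −6.939 eV and E_4 = −340.0/16 = −21.25 eV.
The photon energy is |E_7 − E_4| = 14.31 eV.

14.31 eV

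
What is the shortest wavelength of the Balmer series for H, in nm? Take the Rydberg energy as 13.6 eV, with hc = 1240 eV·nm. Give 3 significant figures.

365 nm

The Balmer series has lower level n_f = 2; the series limit corresponds to n_i → ∞.
ΔE_max = 13.6 × 1 / 2² = 3.400 eV.
λ_min = 1240 / 3.400 = 365 nm.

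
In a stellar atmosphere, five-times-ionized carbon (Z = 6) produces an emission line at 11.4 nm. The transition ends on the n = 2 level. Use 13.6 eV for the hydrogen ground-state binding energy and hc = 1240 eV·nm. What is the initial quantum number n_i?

n_i = 6

The photon energy is ΔE = hc/λ = 1240 / 11.4 = 108.8 eV.
With Z = 6, ΔE = 489.6 × (1/n_f² − 1/n_i²), so 1/n_f² − 1/n_i² = 0.2222.
With n_f = 2: 1/n_i² = 1/4 − 0.2222 = 0.02784, so n_i ≈ 5.99.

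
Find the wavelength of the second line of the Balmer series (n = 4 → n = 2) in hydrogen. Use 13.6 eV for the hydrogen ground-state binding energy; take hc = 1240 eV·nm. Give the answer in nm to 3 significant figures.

486 nm

The Balmer series terminates on n_f = 2; the second line has n_i = 2+2 = 4.
ΔE = 13.60 × (1/2² − 1/4²) = 2.550 eV.
λ = 1240 / 2.550 = 486 nm.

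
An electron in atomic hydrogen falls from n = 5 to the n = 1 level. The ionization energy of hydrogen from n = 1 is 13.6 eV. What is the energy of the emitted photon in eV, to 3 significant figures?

13.1 eV

E_5 = −13.60/25 = −0.5440 eV and E_1 = −13.60/1 = −13.60 eV.
The photon energy is |E_5 − E_1| = 13.1 eV.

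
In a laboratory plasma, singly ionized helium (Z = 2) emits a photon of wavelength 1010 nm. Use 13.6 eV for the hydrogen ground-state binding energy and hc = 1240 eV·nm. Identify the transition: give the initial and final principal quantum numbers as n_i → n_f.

n_i = 5, n_f = 4

The photon energy is ΔE = hc/λ = 1240 / 1010 = 1.228 eV.
With Z = 2, ΔE = 54.40 × (1/n_f² − 1/n_i²), so 1/n_f² − 1/n_i² = 0.02257.
Trying n_f = 4 gives 1/n_i² = 0.03993, i.e. n_i ≈ 5; this pair matches.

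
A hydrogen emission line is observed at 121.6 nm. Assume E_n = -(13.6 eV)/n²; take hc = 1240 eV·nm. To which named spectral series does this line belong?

ΔE = 1240/121.6 = 10.20 eV.
This matches 13.6 × (1/1² − 1/2²), so n_f = 1: the Lyman series.

Lyman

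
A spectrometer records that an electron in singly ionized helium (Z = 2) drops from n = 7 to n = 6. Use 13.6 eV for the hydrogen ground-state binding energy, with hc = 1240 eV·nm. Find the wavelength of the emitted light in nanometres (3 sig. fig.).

3090 nm

For Z = 2 the level energies scale as Z², so the effective Rydberg energy is 13.6 × 4 = 54.40 eV.
ΔE = 54.40 × (1/6² − 1/7²) = 54.40 × 0.007370 = 0.4009 eV.
λ = hc/ΔE = 1240 / 0.4009 = 3090 nm.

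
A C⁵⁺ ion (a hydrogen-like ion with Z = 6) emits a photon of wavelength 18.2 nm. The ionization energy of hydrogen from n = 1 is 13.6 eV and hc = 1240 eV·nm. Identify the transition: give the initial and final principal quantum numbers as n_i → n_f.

The photon energy is ΔE = hc/λ = 1240 / 18.2 = 68.13 eV.
With Z = 6, ΔE = 489.6 × (1/n_f² − 1/n_i²), so 1/n_f² − 1/n_i² = 0.1392.
Trying n_f = 2 gives 1/n_i² = 0.1108, i.e. n_i ≈ 3; this pair matches.

n_i = 3, n_f = 2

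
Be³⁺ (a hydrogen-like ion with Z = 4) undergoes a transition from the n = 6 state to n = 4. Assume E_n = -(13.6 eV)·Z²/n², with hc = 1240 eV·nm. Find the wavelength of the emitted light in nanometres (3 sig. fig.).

164 nm

For Z = 4 the level energies scale as Z², so the effective Rydberg energy is 13.6 × 16 = 217.6 eV.
ΔE = 217.6 × (1/4² − 1/6²) = 217.6 × 0.03472 = 7.556 eV.
λ = hc/ΔE = 1240 / 7.556 = 164 nm.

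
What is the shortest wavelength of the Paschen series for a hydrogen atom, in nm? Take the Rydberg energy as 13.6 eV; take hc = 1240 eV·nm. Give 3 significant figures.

The Paschen series has lower level n_f = 3; the series limit corresponds to n_i → ∞.
ΔE_max = 13.6 × 1 / 3² = 1.511 eV.
λ_min = 1240 / 1.511 = 821 nm.

821 nm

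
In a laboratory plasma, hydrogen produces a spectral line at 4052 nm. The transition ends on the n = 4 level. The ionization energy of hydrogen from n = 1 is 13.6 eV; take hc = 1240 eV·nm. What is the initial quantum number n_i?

The photon energy is ΔE = hc/λ = 1240 / 4052 = 0.3060 eV.
With Z = 1, ΔE = 13.60 × (1/n_f² − 1/n_i²), so 1/n_f² − 1/n_i² = 0.02250.
With n_f = 4: 1/n_i² = 1/16 − 0.02250 = 0.04000, so n_i ≈ 5.00.

n_i = 5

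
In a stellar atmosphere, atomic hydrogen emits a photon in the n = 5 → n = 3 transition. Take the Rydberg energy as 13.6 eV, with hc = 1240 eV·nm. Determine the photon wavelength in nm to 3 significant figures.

ΔE = 13.60 × (1/3² − 1/5²) = 13.60 × 0.07111 = 0.9671 eV.
λ = hc/ΔE = 1240 / 0.9671 = 1280 nm.
This line belongs to the Paschen series.

1280 nm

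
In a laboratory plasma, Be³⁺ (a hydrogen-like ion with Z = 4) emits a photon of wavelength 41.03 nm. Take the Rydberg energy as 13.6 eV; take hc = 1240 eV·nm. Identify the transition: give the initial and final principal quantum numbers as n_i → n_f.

The photon energy is ΔE = hc/λ = 1240 / 41.03 = 30.22 eV.
With Z = 4, ΔE = 217.6 × (1/n_f² − 1/n_i²), so 1/n_f² − 1/n_i² = 0.1389.
Trying n_f = 2 gives 1/n_i² = 0.1111, i.e. n_i ≈ 3; this pair matches.

n_i = 3, n_f = 2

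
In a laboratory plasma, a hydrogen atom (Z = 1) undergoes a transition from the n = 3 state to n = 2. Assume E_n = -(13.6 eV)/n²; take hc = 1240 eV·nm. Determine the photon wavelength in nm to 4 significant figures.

656.5 nm

ΔE = 13.60 × (1/2² − 1/3²) = 13.60 × 0.1389 = 1.889 eV.
λ = hc/ΔE = 1240 / 1.889 = 656.5 nm.
This line belongs to the Balmer series.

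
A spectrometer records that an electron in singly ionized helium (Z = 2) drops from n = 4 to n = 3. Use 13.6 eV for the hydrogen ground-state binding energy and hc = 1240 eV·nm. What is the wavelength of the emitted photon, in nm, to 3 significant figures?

469 nm

For Z = 2 the level energies scale as Z², so the effective Rydberg energy is 13.6 × 4 = 54.40 eV.
ΔE = 54.40 × (1/3² − 1/4²) = 54.40 × 0.04861 = 2.644 eV.
λ = hc/ΔE = 1240 / 2.644 = 469 nm.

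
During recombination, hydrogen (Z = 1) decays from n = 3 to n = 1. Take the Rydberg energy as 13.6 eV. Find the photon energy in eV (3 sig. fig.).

12.1 eV

E_3 = −13.60/9 = −1.511 eV and E_1 = −13.60/1 = −13.60 eV.
The photon energy is |E_3 − E_1| = 12.1 eV.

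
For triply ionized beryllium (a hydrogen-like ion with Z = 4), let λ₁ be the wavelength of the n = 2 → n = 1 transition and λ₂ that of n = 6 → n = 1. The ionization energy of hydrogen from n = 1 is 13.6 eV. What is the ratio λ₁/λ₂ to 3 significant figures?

1.30

λ ∝ 1/ΔE ∝ 1/(1/n_f² − 1/n_i²), and the Z² and hc factors cancel in the ratio.
λ₁/λ₂ = (1/1² − 1/6²)/(1/1² − 1/2²) = 0.9722/0.7500 = 1.30.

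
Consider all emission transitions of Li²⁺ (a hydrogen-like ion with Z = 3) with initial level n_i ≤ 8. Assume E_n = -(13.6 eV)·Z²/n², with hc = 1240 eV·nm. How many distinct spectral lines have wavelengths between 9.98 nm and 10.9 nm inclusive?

Enumerate all n_i → n_f pairs with 1 ≤ n_f < n_i ≤ 8 and compute λ = 1240 / [13.6·9·(1/n_f² − 1/n_i²)].
Lines falling in [9.98, 10.9] nm: 8→1 (10.29 nm), 7→1 (10.34 nm), 6→1 (10.42 nm), 5→1 (10.55 nm), 4→1 (10.81 nm).

5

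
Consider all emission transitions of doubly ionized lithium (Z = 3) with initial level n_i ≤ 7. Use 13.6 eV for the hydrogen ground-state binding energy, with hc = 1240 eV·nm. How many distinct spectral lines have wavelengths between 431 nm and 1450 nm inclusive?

Enumerate all n_i → n_f pairs with 1 ≤ n_f < n_i ≤ 7 and compute λ = 1240 / [13.6·9·(1/n_f² − 1/n_i²)].
Lines falling in [431, 1450] nm: 5→4 (450.3 nm), 7→5 (517.1 nm), 6→5 (828.9 nm), 7→6 (1375 nm).

4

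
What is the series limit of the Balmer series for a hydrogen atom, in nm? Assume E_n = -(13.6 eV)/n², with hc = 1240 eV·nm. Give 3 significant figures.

The Balmer series has lower level n_f = 2; the series limit corresponds to n_i → ∞.
ΔE_max = 13.6 × 1 / 2² = 3.400 eV.
λ_min = 1240 / 3.400 = 365 nm.

365 nm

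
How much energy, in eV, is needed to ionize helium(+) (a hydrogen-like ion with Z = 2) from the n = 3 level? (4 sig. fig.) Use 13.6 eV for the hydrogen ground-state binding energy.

E_n = −13.6 Z²/n² = −54.40/n² eV for Z = 2.
E_3 = −54.40/9 = −6.044 eV, so ionization (to E = 0) requires 6.044 eV.

6.044 eV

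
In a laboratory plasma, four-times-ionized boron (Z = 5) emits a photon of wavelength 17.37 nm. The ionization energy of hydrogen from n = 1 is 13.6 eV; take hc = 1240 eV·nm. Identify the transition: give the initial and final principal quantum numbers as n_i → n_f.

The photon energy is ΔE = hc/λ = 1240 / 17.37 = 71.39 eV.
With Z = 5, ΔE = 340.0 × (1/n_f² − 1/n_i²), so 1/n_f² − 1/n_i² = 0.2100.
Trying n_f = 2 gives 1/n_i² = 0.04004, i.e. n_i ≈ 5; this pair matches.

n_i = 5, n_f = 2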